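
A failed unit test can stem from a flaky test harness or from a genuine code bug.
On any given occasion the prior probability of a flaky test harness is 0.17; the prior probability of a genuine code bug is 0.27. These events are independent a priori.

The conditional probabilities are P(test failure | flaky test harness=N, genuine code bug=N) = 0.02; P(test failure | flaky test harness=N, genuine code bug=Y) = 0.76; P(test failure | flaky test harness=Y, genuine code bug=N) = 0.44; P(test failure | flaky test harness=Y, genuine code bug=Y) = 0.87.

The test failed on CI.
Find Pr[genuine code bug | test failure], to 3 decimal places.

Pr[genuine code bug | test failure] ≈ 0.759

Enumerate the 4 (flaky test harness, genuine code bug) configurations and weight by the priors:
  P(test failure) = 0.02×0.83×0.73 + 0.76×0.83×0.27 + 0.44×0.17×0.73 + 0.87×0.17×0.27
        = 0.012118 + 0.170316 + 0.054604 + 0.039933 = 0.276971
Keeping only the genuine code bug-present terms gives 0.210249, so
  P(genuine code bug | test failure) = 0.210249 / 0.276971 ≈ 0.759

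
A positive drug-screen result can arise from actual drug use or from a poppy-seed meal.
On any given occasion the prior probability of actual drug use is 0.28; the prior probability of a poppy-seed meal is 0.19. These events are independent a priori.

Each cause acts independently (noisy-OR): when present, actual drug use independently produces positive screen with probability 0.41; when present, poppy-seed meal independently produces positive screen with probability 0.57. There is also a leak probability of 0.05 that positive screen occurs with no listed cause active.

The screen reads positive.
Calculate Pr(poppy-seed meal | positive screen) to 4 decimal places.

Pr(poppy-seed meal | positive screen) ≈ 0.4849

Under noisy-OR, P(positive screen | causes) = 1 − (1−0.05)·∏(1−qᵢ) over the active causes.
P(positive screen) = 0.05*0.72*0.81 + 0.5915*0.72*0.19 + 0.4395*0.28*0.81 + 0.758985*0.28*0.19 = 0.029160 + 0.080917 + 0.099679 + 0.040378 = 0.250134
Restricting to configurations with poppy-seed meal present: 0.080917 + 0.040378 = 0.121295.
So P(poppy-seed meal | positive screen) = 0.121295/0.250134 ≈ 0.4849.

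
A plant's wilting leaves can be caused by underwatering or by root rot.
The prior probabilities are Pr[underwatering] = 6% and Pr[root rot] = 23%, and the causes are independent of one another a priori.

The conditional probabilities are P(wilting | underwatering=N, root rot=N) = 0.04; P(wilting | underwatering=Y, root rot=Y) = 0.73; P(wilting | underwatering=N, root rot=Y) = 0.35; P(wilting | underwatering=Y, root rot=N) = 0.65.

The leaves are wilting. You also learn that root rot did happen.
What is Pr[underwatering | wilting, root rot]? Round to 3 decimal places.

Pr[underwatering | wilting, root rot] ≈ 0.117

P(wilting | root rot) = 0.35·0.94 + 0.73·0.06 = 0.329000 + 0.043800 = 0.372800
The underwatering-present share is 0.73·0.06 = 0.043800.
Hence the posterior is 0.043800/0.372800 ≈ 0.117.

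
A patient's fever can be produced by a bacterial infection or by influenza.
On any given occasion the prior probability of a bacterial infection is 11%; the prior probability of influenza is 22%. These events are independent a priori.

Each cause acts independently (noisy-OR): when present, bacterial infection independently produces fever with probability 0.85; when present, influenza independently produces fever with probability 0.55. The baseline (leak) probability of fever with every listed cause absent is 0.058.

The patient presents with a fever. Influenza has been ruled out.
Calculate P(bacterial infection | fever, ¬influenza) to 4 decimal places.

P(bacterial infection | fever, ¬influenza) ≈ 0.6466

Under noisy-OR, P(fever | causes) = 1 − (1−0.058)·∏(1−qᵢ) over the active causes.
P(fever | ¬influenza) = 0.058*0.89 + 0.8587*0.11 = 0.051620 + 0.094457 = 0.146077
The bacterial infection-present share is 0.8587*0.11 = 0.094457.
So P(bacterial infection | fever, ¬influenza) = 0.094457/0.146077 ≈ 0.6466.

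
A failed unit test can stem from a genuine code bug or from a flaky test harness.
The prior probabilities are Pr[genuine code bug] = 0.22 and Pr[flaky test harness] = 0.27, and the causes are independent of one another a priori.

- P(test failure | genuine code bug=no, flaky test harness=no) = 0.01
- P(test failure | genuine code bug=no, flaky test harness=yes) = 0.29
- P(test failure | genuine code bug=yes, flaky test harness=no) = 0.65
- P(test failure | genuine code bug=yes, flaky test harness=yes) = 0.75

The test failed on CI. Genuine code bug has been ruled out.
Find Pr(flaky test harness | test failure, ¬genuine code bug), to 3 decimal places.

Numerator (weight on configurations with flaky test harness): 0.29*0.27 = 0.078300
Denominator P(test failure | ¬genuine code bug): 0.01*0.73 + 0.29*0.27 = 0.085600
P(flaky test harness | test failure, ¬genuine code bug) = 0.078300/0.085600 ≈ 0.915

Pr(flaky test harness | test failure, ¬genuine code bug) ≈ 0.915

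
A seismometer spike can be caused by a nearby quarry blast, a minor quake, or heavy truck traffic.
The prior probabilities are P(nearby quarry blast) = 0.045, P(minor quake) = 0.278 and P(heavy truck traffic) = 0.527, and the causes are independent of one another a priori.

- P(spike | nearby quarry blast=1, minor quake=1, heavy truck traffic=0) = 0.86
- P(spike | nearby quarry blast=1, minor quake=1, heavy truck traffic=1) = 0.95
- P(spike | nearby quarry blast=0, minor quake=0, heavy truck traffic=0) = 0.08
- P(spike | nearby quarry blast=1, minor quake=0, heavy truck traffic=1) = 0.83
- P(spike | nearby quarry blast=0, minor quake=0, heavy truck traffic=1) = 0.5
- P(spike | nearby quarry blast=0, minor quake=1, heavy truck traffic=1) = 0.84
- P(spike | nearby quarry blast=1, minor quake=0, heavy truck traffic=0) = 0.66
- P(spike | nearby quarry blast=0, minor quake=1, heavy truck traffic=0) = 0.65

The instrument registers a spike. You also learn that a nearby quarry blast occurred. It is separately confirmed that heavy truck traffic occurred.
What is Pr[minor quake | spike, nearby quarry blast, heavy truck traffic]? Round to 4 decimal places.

Pr[minor quake | spike, nearby quarry blast, heavy truck traffic] ≈ 0.3059

P(spike | nearby quarry blast, heavy truck traffic) = 0.83·0.722 + 0.95·0.278 = 0.599260 + 0.264100 = 0.863360
The minor quake-present share is 0.95·0.278 = 0.264100.
So P(minor quake | spike, nearby quarry blast, heavy truck traffic) = 0.264100/0.863360 ≈ 0.3059.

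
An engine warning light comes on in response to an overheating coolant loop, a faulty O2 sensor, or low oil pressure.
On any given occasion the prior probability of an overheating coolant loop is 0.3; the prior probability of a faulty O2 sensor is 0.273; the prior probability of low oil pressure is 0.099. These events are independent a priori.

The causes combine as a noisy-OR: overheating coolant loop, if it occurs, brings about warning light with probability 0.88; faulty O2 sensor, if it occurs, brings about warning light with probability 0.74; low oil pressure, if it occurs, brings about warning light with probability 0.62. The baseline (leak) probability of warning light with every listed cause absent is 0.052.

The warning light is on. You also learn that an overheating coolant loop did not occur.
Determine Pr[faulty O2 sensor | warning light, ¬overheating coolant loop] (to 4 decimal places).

Pr[faulty O2 sensor | warning light, ¬overheating coolant loop] ≈ 0.7237

Under noisy-OR, P(warning light | causes) = 1 − (1−0.052)·∏(1−qᵢ) over the active causes.
For the numerator, keep only faulty O2 sensor=true terms: 0.185346 + 0.024496 = 0.209842
Denominator P(warning light | ¬overheating coolant loop): 0.052*0.727*0.901 + 0.63976*0.727*0.099 + 0.75352*0.273*0.901 + 0.906338*0.273*0.099 = 0.289948
Posterior = 0.209842 / 0.289948 ≈ 0.7237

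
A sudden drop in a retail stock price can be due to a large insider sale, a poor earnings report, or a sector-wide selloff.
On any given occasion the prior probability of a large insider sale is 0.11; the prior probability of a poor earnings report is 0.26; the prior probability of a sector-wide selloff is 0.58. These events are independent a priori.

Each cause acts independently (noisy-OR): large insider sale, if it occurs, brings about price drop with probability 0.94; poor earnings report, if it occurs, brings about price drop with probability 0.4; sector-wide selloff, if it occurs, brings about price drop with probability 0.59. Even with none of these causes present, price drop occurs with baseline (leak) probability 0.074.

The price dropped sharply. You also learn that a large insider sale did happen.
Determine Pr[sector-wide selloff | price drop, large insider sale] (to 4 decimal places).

Pr[sector-wide selloff | price drop, large insider sale] ≈ 0.5874

Under noisy-OR, P(price drop | causes) = 1 − (1−0.074)·∏(1−qᵢ) over the active causes.
P(price drop | large insider sale) = 0.94444×0.74×0.42 + 0.97722×0.74×0.58 + 0.966664×0.26×0.42 + 0.986332×0.26×0.58 = 0.293532 + 0.419423 + 0.105560 + 0.148739 = 0.967254
The sector-wide selloff-present share is 0.419423 + 0.148739 = 0.568162.
P(sector-wide selloff | price drop, large insider sale) = 0.568162 / 0.967254 ≈ 0.5874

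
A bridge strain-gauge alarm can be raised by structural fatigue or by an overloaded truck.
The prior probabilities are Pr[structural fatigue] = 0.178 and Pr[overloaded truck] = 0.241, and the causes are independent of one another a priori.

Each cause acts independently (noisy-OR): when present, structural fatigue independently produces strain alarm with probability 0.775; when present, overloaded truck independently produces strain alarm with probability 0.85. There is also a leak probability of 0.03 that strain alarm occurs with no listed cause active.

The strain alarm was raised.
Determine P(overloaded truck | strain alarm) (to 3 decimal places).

Under noisy-OR, P(strain alarm | causes) = 1 − (1−0.03)·∏(1−qᵢ) over the active causes.
For the numerator, keep only overloaded truck=true terms: 0.169278 + 0.041494 = 0.210772
Denominator P(strain alarm): 0.03×0.822×0.759 + 0.8545×0.822×0.241 + 0.78175×0.178×0.759 + 0.967263×0.178×0.241 = 0.335105
Posterior = 0.210772 / 0.335105 ≈ 0.629

P(overloaded truck | strain alarm) ≈ 0.629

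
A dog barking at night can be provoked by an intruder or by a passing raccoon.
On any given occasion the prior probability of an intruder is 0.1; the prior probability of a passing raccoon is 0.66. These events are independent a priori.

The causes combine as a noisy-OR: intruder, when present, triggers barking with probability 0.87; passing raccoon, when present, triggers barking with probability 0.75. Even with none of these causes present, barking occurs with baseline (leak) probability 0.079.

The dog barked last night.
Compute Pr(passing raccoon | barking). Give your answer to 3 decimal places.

Under noisy-OR, P(barking | causes) = 1 − (1−0.079)·∏(1−qᵢ) over the active causes.
P(barking) = 0.079*0.9*0.34 + 0.76975*0.9*0.66 + 0.88027*0.1*0.34 + 0.970067*0.1*0.66 = 0.024174 + 0.457232 + 0.029929 + 0.064024 = 0.575359
Of this, 0.521256 comes from 0.457232 + 0.064024 (the passing raccoon=true cases).
So P(passing raccoon | barking) = 0.521256/0.575359 ≈ 0.906.

Pr(passing raccoon | barking) ≈ 0.906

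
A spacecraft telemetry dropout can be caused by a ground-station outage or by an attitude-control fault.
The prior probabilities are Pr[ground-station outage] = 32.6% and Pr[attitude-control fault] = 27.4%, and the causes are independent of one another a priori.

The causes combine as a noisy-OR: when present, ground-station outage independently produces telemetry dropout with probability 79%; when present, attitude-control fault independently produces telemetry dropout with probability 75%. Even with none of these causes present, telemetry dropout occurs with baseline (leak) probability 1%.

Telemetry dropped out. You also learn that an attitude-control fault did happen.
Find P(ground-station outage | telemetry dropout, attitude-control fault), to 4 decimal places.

P(ground-station outage | telemetry dropout, attitude-control fault) ≈ 0.3786

Under noisy-OR, P(telemetry dropout | causes) = 1 − (1−0.01)·∏(1−qᵢ) over the active causes.
P(telemetry dropout | attitude-control fault) = 0.7525*0.674 + 0.948025*0.326 = 0.507185 + 0.309056 = 0.816241
Of this, 0.309056 comes from 0.948025*0.326 (the ground-station outage=true cases).
P(ground-station outage | telemetry dropout, attitude-control fault) = 0.309056 / 0.816241 ≈ 0.3786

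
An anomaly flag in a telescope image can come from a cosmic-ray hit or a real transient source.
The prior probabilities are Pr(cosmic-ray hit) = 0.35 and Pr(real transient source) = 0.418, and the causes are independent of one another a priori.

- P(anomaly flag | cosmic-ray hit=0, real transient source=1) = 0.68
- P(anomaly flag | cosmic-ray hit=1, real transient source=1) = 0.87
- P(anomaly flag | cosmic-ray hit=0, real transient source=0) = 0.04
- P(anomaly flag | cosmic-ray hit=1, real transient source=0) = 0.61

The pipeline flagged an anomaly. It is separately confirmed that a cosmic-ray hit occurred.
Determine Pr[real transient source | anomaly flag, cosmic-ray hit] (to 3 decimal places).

P(anomaly flag | cosmic-ray hit) = 0.61×0.582 + 0.87×0.418 = 0.355020 + 0.363660 = 0.718680
Restricting to configurations with real transient source present: 0.87×0.418 = 0.363660.
P(real transient source | anomaly flag, cosmic-ray hit) = 0.363660 / 0.718680 ≈ 0.506

Pr[real transient source | anomaly flag, cosmic-ray hit] ≈ 0.506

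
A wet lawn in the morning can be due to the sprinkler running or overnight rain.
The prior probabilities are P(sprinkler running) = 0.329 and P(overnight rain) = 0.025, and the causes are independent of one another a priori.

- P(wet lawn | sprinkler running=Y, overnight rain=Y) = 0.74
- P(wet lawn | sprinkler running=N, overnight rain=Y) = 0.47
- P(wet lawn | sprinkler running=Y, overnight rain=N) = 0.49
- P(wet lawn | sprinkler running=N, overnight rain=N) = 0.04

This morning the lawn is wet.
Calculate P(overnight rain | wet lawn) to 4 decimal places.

P(overnight rain | wet lawn) ≈ 0.0708

Weight on overnight rain=true, given the evidence: 0.007884 + 0.006087 = 0.013971
The normalizing constant is 0.04·0.671·0.975 + 0.47·0.671·0.025 + 0.49·0.329·0.975 + 0.74·0.329·0.025 = 0.197320
P(overnight rain | wet lawn) = 0.013971/0.197320 ≈ 0.0708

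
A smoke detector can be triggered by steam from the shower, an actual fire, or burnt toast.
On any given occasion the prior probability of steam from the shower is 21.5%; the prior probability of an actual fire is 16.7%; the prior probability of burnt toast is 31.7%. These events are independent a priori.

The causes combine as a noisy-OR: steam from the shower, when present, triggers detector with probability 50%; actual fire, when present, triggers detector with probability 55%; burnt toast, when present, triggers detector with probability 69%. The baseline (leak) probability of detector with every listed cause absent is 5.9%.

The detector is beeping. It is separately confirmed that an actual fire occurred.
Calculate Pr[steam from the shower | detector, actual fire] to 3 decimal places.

Under noisy-OR, P(detector | causes) = 1 − (1−0.059)·∏(1−qᵢ) over the active causes.
P(detector | actual fire) = 0.57655*0.785*0.683 + 0.86873*0.785*0.317 + 0.788275*0.215*0.683 + 0.934365*0.215*0.317 = 0.309120 + 0.216179 + 0.115754 + 0.063682 = 0.704735
Of this, 0.179436 comes from 0.115754 + 0.063682 (the steam from the shower=true cases).
P(steam from the shower | detector, actual fire) = 0.179436 / 0.704735 ≈ 0.255

Pr[steam from the shower | detector, actual fire] ≈ 0.255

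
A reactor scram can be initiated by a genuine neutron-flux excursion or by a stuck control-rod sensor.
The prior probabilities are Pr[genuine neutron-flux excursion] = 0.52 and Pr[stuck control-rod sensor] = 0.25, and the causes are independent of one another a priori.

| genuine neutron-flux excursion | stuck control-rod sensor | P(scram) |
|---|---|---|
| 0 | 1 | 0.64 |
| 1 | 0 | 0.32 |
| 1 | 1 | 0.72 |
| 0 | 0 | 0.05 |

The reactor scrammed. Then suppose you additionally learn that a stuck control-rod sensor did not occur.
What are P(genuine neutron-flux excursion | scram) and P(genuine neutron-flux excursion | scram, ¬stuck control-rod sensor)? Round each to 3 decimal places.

P(genuine neutron-flux excursion | scram) ≈ 0.697; P(genuine neutron-flux excursion | scram, ¬stuck control-rod sensor) ≈ 0.874

P(scram) = 0.05*0.48*0.75 + 0.64*0.48*0.25 + 0.32*0.52*0.75 + 0.72*0.52*0.25 = 0.018000 + 0.076800 + 0.124800 + 0.093600 = 0.313200
Restricting to configurations with genuine neutron-flux excursion present: 0.124800 + 0.093600 = 0.218400.
Hence the posterior is 0.218400/0.313200 ≈ 0.697.

Now also conditioning on stuck control-rod sensor≠true:
P(scram | ¬stuck control-rod sensor) = 0.05×0.48 + 0.32×0.52 = 0.024000 + 0.166400 = 0.190400
Restricting to configurations with genuine neutron-flux excursion present: 0.32×0.52 = 0.166400.
Hence the posterior is 0.166400/0.190400 ≈ 0.874.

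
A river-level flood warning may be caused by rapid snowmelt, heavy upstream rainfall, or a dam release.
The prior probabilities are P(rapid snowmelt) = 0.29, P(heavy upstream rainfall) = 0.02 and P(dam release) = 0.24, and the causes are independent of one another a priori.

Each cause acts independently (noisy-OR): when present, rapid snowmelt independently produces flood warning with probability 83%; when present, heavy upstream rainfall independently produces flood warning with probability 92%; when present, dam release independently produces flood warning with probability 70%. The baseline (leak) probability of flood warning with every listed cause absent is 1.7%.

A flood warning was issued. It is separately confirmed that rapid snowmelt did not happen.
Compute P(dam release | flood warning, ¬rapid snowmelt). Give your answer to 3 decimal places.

P(dam release | flood warning, ¬rapid snowmelt) ≈ 0.865

Under noisy-OR, P(flood warning | causes) = 1 − (1−0.017)·∏(1−qᵢ) over the active causes.
Weight on dam release=true, given the evidence: 0.165840 + 0.004687 = 0.170527
Denominator P(flood warning | ¬rapid snowmelt): 0.017·0.98·0.76 + 0.7051·0.98·0.24 + 0.92136·0.02·0.76 + 0.976408·0.02·0.24 = 0.197194
P(dam release | flood warning, ¬rapid snowmelt) = 0.170527/0.197194 ≈ 0.865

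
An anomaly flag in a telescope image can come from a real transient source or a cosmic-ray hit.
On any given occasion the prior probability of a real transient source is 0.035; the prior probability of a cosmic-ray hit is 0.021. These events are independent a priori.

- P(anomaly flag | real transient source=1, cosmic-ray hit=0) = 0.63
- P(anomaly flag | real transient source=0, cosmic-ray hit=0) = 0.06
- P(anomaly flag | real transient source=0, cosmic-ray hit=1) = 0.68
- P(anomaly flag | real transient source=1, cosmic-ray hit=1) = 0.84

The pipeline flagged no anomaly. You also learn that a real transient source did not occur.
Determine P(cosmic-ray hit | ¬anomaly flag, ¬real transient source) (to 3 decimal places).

Numerator (weight on configurations with cosmic-ray hit): 0.32×0.021 = 0.006720
Normalizer over all consistent configurations: 0.94×0.979 + 0.32×0.021 = 0.926980
Posterior = 0.006720 / 0.926980 ≈ 0.007

P(cosmic-ray hit | ¬anomaly flag, ¬real transient source) ≈ 0.007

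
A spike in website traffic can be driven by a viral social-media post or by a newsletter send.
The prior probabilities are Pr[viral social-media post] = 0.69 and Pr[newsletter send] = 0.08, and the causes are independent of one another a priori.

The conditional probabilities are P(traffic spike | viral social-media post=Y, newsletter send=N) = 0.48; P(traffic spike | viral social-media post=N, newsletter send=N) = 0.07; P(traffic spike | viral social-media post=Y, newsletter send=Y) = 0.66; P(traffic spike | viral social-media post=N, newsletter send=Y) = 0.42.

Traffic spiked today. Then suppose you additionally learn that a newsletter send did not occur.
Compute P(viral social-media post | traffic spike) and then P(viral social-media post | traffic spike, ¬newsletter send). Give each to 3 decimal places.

P(viral social-media post | traffic spike) ≈ 0.918; P(viral social-media post | traffic spike, ¬newsletter send) ≈ 0.939

By total probability over the 4 (viral social-media post, newsletter send) configurations:
  P(traffic spike) = 0.07·0.31·0.92 + 0.42·0.31·0.08 + 0.48·0.69·0.92 + 0.66·0.69·0.08
        = 0.019964 + 0.010416 + 0.304704 + 0.036432 = 0.371516
Keeping only the viral social-media post-present terms gives 0.341136, so
  P(viral social-media post | traffic spike) = 0.341136 / 0.371516 ≈ 0.918

With the extra evidence:
P(traffic spike | ¬newsletter send) = 0.07×0.31 + 0.48×0.69 = 0.021700 + 0.331200 = 0.352900
Of this, 0.331200 comes from 0.48×0.69 (the viral social-media post=true cases).
P(viral social-media post | traffic spike, ¬newsletter send) = 0.331200 / 0.352900 ≈ 0.939
Ruling out newsletter send raises the posterior on viral social-media post — the flip side of explaining away.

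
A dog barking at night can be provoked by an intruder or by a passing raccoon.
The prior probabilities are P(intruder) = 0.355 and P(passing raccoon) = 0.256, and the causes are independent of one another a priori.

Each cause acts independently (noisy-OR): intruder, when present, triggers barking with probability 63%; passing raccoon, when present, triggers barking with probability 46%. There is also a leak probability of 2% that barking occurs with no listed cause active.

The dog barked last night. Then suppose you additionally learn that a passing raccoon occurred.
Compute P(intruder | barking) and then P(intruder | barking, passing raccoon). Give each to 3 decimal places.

Under noisy-OR, P(barking | causes) = 1 − (1−0.02)·∏(1−qᵢ) over the active causes.
P(barking) = 0.02*0.645*0.744 + 0.4708*0.645*0.256 + 0.6374*0.355*0.744 + 0.804196*0.355*0.256 = 0.009598 + 0.077738 + 0.168350 + 0.073085 = 0.328771
The intruder-present share is 0.168350 + 0.073085 = 0.241435.
So P(intruder | barking) = 0.241435/0.328771 ≈ 0.734.

Now also conditioning on passing raccoon=true:
P(barking | passing raccoon) = 0.4708·0.645 + 0.804196·0.355 = 0.303666 + 0.285490 = 0.589156
The intruder-present share is 0.804196·0.355 = 0.285490.
So P(intruder | barking, passing raccoon) = 0.285490/0.589156 ≈ 0.485.
— passing raccoon explains away the evidence for intruder.

P(intruder | barking) ≈ 0.734; P(intruder | barking, passing raccoon) ≈ 0.485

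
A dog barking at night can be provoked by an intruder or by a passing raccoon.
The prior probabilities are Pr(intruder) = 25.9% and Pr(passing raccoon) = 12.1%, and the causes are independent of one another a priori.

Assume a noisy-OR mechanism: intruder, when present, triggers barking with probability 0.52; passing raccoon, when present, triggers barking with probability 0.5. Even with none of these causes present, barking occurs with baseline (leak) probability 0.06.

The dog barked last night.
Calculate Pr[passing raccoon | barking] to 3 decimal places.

Under noisy-OR, P(barking | causes) = 1 − (1−0.06)·∏(1−qᵢ) over the active causes.
Sum P(barking|·) weighted by the priors over the 4 (intruder, passing raccoon) configurations:
  P(barking) = 0.06×0.741×0.879 + 0.53×0.741×0.121 + 0.5488×0.259×0.879 + 0.7744×0.259×0.121
        = 0.039080 + 0.047520 + 0.124940 + 0.024269 = 0.235809
Configurations with passing raccoon contribute 0.071789, so
  P(passing raccoon | barking) = 0.071789 / 0.235809 ≈ 0.304

Pr[passing raccoon | barking] ≈ 0.304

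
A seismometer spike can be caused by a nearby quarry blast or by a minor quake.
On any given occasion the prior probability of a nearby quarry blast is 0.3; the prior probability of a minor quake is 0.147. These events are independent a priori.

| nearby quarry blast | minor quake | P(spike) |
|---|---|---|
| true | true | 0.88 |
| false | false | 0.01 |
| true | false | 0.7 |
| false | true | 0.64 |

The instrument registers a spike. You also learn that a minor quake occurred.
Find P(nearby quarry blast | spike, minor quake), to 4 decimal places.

P(nearby quarry blast | spike, minor quake) ≈ 0.3708

P(spike | minor quake) = 0.64×0.7 + 0.88×0.3 = 0.448000 + 0.264000 = 0.712000
Restricting to configurations with nearby quarry blast present: 0.88×0.3 = 0.264000.
So P(nearby quarry blast | spike, minor quake) = 0.264000/0.712000 ≈ 0.3708.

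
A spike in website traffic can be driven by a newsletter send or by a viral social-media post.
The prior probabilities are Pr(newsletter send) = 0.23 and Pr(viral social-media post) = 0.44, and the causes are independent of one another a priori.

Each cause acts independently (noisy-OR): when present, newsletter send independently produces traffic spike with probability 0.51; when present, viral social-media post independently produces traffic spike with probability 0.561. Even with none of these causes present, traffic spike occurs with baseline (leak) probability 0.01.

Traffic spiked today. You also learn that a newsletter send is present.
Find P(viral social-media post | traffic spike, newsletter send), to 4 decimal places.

P(viral social-media post | traffic spike, newsletter send) ≈ 0.5457

Under noisy-OR, P(traffic spike | causes) = 1 − (1−0.01)·∏(1−qᵢ) over the active causes.
P(traffic spike | newsletter send) = 0.5149·0.56 + 0.787041·0.44 = 0.288344 + 0.346298 = 0.634642
The viral social-media post-present share is 0.787041·0.44 = 0.346298.
P(viral social-media post | traffic spike, newsletter send) = 0.346298 / 0.634642 ≈ 0.5457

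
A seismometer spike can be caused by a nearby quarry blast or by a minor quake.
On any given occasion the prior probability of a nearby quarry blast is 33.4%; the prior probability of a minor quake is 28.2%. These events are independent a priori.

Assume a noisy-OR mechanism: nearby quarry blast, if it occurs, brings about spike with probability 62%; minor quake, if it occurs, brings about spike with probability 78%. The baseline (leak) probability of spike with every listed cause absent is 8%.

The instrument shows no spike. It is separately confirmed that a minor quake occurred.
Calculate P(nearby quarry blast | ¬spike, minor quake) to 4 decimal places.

Under noisy-OR, P(spike | causes) = 1 − (1−0.08)·∏(1−qᵢ) over the active causes.
P(¬spike | minor quake) = 0.2024×0.666 + 0.076912×0.334 = 0.134798 + 0.025689 = 0.160487
Of this, 0.025689 comes from 0.076912×0.334 (the nearby quarry blast=true cases).
P(nearby quarry blast | ¬spike, minor quake) = 0.025689 / 0.160487 ≈ 0.1601

P(nearby quarry blast | ¬spike, minor quake) ≈ 0.1601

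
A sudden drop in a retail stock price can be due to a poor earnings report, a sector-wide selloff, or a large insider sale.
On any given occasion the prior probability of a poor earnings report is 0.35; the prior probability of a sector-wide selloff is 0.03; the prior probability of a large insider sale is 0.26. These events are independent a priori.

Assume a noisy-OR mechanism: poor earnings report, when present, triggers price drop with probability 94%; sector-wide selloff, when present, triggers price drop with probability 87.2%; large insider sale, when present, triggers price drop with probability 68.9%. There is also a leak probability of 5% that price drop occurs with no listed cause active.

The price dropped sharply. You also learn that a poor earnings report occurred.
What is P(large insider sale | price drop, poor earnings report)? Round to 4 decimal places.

Under noisy-OR, P(price drop | causes) = 1 − (1−0.05)·∏(1−qᵢ) over the active causes.
By total probability over the 4 (sector-wide selloff, large insider sale) configurations:
  P(price drop | poor earnings report) = 0.943·0.97·0.74 + 0.982273·0.97·0.26 + 0.992704·0.03·0.74 + 0.997731·0.03·0.26
        = 0.676885 + 0.247729 + 0.022038 + 0.007782 = 0.954434
Configurations with large insider sale contribute 0.255511, so
  P(large insider sale | price drop, poor earnings report) = 0.255511 / 0.954434 ≈ 0.2677

P(large insider sale | price drop, poor earnings report) ≈ 0.2677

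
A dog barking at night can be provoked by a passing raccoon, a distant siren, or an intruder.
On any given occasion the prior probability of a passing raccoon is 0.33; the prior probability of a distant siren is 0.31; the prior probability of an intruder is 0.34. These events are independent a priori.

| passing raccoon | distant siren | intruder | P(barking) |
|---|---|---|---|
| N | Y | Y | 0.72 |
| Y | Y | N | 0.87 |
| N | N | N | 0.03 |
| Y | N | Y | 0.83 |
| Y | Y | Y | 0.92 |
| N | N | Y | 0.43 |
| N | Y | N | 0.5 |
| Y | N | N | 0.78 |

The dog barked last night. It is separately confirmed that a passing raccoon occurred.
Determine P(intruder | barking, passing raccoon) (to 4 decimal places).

P(intruder | barking, passing raccoon) ≈ 0.3536

Weight on intruder=true, given the evidence: 0.194718 + 0.096968 = 0.291686
Normalizer over all consistent configurations: 0.78·0.69·0.66 + 0.83·0.69·0.34 + 0.87·0.31·0.66 + 0.92·0.31·0.34 = 0.824900
P(intruder | barking, passing raccoon) = 0.291686/0.824900 ≈ 0.3536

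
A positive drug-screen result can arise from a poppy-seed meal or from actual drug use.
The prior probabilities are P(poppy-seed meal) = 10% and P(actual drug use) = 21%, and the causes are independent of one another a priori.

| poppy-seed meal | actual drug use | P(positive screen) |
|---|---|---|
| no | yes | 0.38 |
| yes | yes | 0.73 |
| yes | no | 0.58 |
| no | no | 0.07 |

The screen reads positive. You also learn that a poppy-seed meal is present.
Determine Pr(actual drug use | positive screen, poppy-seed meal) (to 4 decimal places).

Pr(actual drug use | positive screen, poppy-seed meal) ≈ 0.2507

P(positive screen | poppy-seed meal) = 0.58·0.79 + 0.73·0.21 = 0.458200 + 0.153300 = 0.611500
The actual drug use-present share is 0.73·0.21 = 0.153300.
Hence the posterior is 0.153300/0.611500 ≈ 0.2507.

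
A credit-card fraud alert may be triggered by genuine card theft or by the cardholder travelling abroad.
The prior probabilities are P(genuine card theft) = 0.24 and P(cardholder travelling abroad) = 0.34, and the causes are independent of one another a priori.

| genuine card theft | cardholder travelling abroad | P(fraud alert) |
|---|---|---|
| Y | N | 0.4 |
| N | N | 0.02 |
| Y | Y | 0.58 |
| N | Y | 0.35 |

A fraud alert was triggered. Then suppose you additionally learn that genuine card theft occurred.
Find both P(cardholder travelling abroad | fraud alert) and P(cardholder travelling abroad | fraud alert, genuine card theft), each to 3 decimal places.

P(cardholder travelling abroad | fraud alert) ≈ 0.652; P(cardholder travelling abroad | fraud alert, genuine card theft) ≈ 0.428

P(fraud alert) = 0.02*0.76*0.66 + 0.35*0.76*0.34 + 0.4*0.24*0.66 + 0.58*0.24*0.34 = 0.010032 + 0.090440 + 0.063360 + 0.047328 = 0.211160
The cardholder travelling abroad-present share is 0.090440 + 0.047328 = 0.137768.
P(cardholder travelling abroad | fraud alert) = 0.137768 / 0.211160 ≈ 0.652

Now also conditioning on genuine card theft=true:
Sum P(fraud alert|·) weighted by the priors over both values of cardholder travelling abroad:
  P(fraud alert | genuine card theft) = 0.4·0.66 + 0.58·0.34
        = 0.264000 + 0.197200 = 0.461200
Configurations with cardholder travelling abroad contribute 0.197200, so
  P(cardholder travelling abroad | fraud alert, genuine card theft) = 0.197200 / 0.461200 ≈ 0.428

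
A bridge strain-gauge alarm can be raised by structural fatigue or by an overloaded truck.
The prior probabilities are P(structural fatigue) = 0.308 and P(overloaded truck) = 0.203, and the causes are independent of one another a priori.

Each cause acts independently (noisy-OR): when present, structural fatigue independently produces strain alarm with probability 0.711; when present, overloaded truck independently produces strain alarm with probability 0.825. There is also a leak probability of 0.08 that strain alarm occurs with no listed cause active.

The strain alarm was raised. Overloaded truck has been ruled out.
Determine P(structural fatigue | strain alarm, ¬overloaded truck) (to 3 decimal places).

Under noisy-OR, P(strain alarm | causes) = 1 − (1−0.08)·∏(1−qᵢ) over the active causes.
Sum P(strain alarm|·) weighted by the priors over both values of structural fatigue:
  P(strain alarm | ¬overloaded truck) = 0.08×0.692 + 0.73412×0.308
        = 0.055360 + 0.226109 = 0.281469
The terms with structural fatigue present sum to 0.226109, so
  P(structural fatigue | strain alarm, ¬overloaded truck) = 0.226109 / 0.281469 ≈ 0.803

P(structural fatigue | strain alarm, ¬overloaded truck) ≈ 0.803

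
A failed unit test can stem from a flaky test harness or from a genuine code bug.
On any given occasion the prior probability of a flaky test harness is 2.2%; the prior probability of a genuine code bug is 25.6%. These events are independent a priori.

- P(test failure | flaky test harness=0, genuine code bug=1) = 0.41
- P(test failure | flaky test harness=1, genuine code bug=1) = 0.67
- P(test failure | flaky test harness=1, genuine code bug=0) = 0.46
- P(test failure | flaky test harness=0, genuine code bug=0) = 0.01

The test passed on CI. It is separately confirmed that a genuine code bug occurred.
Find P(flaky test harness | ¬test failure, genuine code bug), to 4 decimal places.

P(¬test failure | genuine code bug) = 0.59*0.978 + 0.33*0.022 = 0.577020 + 0.007260 = 0.584280
Restricting to configurations with flaky test harness present: 0.33*0.022 = 0.007260.
Hence the posterior is 0.007260/0.584280 ≈ 0.0124.

P(flaky test harness | ¬test failure, genuine code bug) ≈ 0.0124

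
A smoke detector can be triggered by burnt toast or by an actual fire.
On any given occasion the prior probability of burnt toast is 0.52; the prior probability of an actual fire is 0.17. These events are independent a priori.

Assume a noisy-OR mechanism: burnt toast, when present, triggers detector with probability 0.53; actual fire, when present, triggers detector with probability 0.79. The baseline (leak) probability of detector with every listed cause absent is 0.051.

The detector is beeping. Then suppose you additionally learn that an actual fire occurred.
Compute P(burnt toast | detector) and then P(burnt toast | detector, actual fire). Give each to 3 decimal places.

P(burnt toast | detector) ≈ 0.788; P(burnt toast | detector, actual fire) ≈ 0.551

Under noisy-OR, P(detector | causes) = 1 − (1−0.051)·∏(1−qᵢ) over the active causes.
P(detector) = 0.051·0.48·0.83 + 0.80071·0.48·0.17 + 0.55397·0.52·0.83 + 0.906334·0.52·0.17 = 0.020318 + 0.065338 + 0.239093 + 0.080120 = 0.404869
Of this, 0.319213 comes from 0.239093 + 0.080120 (the burnt toast=true cases).
P(burnt toast | detector) = 0.319213 / 0.404869 ≈ 0.788

Now condition on the additional information:
Enumerate both values of burnt toast and weight by the priors:
  P(detector | actual fire) = 0.80071*0.48 + 0.906334*0.52
        = 0.384341 + 0.471294 = 0.855635
Keeping only the burnt toast-present terms gives 0.471294, so
  P(burnt toast | detector, actual fire) = 0.471294 / 0.855635 ≈ 0.551
— actual fire explains away the evidence for burnt toast.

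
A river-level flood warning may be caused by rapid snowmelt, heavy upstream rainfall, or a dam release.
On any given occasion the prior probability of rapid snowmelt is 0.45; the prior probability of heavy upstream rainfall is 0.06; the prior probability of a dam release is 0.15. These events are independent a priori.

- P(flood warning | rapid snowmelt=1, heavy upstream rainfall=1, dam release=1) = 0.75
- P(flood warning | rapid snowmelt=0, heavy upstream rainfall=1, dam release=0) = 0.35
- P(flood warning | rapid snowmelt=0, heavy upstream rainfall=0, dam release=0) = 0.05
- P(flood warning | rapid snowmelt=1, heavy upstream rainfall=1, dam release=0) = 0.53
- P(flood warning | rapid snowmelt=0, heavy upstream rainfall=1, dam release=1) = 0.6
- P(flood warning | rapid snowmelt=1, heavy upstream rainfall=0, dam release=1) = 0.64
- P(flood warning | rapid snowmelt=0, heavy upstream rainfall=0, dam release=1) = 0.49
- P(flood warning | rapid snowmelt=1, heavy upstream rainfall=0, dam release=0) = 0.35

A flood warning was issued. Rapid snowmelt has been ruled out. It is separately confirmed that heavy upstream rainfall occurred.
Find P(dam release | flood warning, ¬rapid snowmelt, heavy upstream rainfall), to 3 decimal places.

For the numerator, keep only dam release=true terms: 0.6·0.15 = 0.090000
Denominator P(flood warning | ¬rapid snowmelt, heavy upstream rainfall): 0.35·0.85 + 0.6·0.15 = 0.387500
Posterior = 0.090000 / 0.387500 ≈ 0.232

P(dam release | flood warning, ¬rapid snowmelt, heavy upstream rainfall) ≈ 0.232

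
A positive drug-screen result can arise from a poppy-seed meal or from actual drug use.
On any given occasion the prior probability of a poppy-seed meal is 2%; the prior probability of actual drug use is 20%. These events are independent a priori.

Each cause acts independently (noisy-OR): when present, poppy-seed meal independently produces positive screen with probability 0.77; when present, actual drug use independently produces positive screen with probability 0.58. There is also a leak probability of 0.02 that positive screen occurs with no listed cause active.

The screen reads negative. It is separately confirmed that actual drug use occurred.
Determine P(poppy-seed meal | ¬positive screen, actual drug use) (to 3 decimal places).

P(poppy-seed meal | ¬positive screen, actual drug use) ≈ 0.005

Under noisy-OR, P(positive screen | causes) = 1 − (1−0.02)·∏(1−qᵢ) over the active causes.
P(¬positive screen | actual drug use) = 0.4116×0.98 + 0.094668×0.02 = 0.403368 + 0.001893 = 0.405261
The poppy-seed meal-present share is 0.094668×0.02 = 0.001893.
Hence the posterior is 0.001893/0.405261 ≈ 0.005.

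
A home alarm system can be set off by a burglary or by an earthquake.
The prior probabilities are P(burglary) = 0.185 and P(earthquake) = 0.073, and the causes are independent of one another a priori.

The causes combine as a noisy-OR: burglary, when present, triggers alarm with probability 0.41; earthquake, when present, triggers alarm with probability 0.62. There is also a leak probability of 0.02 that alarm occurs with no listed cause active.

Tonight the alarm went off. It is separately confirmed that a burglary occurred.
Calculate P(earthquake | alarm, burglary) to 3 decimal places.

P(earthquake | alarm, burglary) ≈ 0.127

Under noisy-OR, P(alarm | causes) = 1 − (1−0.02)·∏(1−qᵢ) over the active causes.
Numerator (weight on configurations with earthquake): 0.780284·0.073 = 0.056961
Denominator P(alarm | burglary): 0.4218·0.927 + 0.780284·0.073 = 0.447970
Posterior = 0.056961 / 0.447970 ≈ 0.127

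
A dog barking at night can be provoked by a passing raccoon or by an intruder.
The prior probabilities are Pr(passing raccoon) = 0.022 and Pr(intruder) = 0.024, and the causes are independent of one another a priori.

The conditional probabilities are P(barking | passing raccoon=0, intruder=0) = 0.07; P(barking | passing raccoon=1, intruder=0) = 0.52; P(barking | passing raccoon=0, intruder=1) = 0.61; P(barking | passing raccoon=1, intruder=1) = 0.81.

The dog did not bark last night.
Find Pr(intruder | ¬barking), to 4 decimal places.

P(¬barking) = 0.93·0.978·0.976 + 0.39·0.978·0.024 + 0.48·0.022·0.976 + 0.19·0.022·0.024 = 0.887711 + 0.009154 + 0.010307 + 0.000100 = 0.907272
Restricting to configurations with intruder present: 0.009154 + 0.000100 = 0.009254.
So P(intruder | ¬barking) = 0.009254/0.907272 ≈ 0.0102.

Pr(intruder | ¬barking) ≈ 0.0102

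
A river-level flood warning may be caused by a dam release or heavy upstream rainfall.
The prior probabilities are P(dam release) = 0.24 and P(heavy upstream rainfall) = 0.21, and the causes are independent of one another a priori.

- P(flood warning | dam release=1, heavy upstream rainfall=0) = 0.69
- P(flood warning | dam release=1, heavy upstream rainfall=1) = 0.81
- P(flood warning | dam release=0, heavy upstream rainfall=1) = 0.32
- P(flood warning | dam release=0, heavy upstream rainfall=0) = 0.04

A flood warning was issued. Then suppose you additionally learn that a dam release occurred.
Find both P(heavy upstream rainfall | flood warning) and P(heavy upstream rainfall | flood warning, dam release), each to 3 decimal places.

P(heavy upstream rainfall | flood warning) ≈ 0.372; P(heavy upstream rainfall | flood warning, dam release) ≈ 0.238

Weight on heavy upstream rainfall=true, given the evidence: 0.051072 + 0.040824 = 0.091896
Denominator P(flood warning): 0.04*0.76*0.79 + 0.32*0.76*0.21 + 0.69*0.24*0.79 + 0.81*0.24*0.21 = 0.246736
Posterior = 0.091896 / 0.246736 ≈ 0.372

Now also conditioning on dam release=true:
By total probability over both values of heavy upstream rainfall:
  P(flood warning | dam release) = 0.69·0.79 + 0.81·0.21
        = 0.545100 + 0.170100 = 0.715200
Keeping only the heavy upstream rainfall-present terms gives 0.170100, so
  P(heavy upstream rainfall | flood warning, dam release) = 0.170100 / 0.715200 ≈ 0.238
Conditioning on dam release lowers the posterior on heavy upstream rainfall: the classic explaining-away effect in a common-effect structure.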